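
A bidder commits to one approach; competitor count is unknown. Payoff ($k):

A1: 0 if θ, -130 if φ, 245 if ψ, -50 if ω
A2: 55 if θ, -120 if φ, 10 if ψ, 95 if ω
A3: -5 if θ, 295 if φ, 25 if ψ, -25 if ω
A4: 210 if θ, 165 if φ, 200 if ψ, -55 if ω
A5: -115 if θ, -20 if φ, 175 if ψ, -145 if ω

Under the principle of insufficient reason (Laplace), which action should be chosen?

A4

Row averages: A1=16.25, A2=10, A3=72.5, A4=130, A5=-26.25
Highest average = 130 → A4.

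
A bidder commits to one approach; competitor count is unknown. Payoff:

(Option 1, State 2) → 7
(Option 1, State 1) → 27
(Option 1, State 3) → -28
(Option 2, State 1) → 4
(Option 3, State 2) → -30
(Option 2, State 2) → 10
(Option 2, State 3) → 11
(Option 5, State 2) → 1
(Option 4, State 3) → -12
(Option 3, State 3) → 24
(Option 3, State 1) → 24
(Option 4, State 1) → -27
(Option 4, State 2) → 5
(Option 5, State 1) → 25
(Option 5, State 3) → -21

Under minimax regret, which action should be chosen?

Option 2

Column bests: State 1=27, State 2=10, State 3=24.
Option 1 regrets: 0, 3, 52 → max 52
Option 2 regrets: 23, 0, 13 → max 23
Option 3 regrets: 3, 40, 0 → max 40
Option 4 regrets: 54, 5, 36 → max 54
Option 5 regrets: 2, 9, 45 → max 45
Smallest max regret = 23 → Option 2.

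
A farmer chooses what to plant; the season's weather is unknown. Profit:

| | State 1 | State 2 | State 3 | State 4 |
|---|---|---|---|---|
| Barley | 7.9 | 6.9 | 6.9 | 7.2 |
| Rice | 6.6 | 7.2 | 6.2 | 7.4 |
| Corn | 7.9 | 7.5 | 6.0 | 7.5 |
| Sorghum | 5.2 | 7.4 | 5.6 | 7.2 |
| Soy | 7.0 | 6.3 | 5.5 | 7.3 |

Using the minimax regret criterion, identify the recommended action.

Column bests: State 1=7.9, State 2=7.5, State 3=6.9, State 4=7.5.
Barley regrets: 0.0, 0.6, 0.0, 0.3 → max 0.6
Rice regrets: 1.3, 0.3, 0.7, 0.1 → max 1.3
Corn regrets: 0.0, 0.0, 0.9, 0.0 → max 0.9
Sorghum regrets: 2.7, 0.1, 1.3, 0.3 → max 2.7
Soy regrets: 0.9, 1.2, 1.4, 0.2 → max 1.4
Smallest max regret = 0.6 → Barley.

Barley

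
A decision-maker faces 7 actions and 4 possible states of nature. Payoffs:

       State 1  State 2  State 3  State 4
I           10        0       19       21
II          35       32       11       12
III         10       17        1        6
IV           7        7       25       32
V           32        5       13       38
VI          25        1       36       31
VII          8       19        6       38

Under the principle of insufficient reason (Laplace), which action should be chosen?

VI

Row averages: I=12.5, II=22.5, III=8.5, IV=17.75, V=22, VI=23.25, VII=17.75
Highest average = 23.25 → VI.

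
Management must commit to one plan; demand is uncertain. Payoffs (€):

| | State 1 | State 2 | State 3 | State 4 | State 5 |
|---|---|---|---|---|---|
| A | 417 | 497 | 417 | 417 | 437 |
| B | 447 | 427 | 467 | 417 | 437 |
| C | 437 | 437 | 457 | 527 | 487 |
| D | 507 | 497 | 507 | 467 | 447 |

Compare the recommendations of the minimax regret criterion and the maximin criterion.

Column bests: State 1=507, State 2=497, State 3=507, State 4=527, State 5=487.
A regrets: 90, 0, 90, 110, 50 → max 110
B regrets: 60, 70, 40, 110, 50 → max 110
C regrets: 70, 60, 50, 0, 0 → max 70
D regrets: 0, 0, 0, 60, 40 → max 60
Smallest max regret = 60 → D.
Row minima: A=417, B=417, C=437, D=447
Best worst-case = 447 → D.

minimax regret → D; maximin → D (agree)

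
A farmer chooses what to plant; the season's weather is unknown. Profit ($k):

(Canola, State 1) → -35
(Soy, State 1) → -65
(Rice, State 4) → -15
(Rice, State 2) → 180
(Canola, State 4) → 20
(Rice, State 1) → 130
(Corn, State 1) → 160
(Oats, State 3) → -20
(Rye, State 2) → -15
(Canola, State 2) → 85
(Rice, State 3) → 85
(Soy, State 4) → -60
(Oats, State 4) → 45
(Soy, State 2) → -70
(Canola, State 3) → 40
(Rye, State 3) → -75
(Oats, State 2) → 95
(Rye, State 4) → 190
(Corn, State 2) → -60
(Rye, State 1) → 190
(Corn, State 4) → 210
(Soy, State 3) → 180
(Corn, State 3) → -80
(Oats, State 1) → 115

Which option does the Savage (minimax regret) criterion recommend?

Column bests: State 1=190, State 2=180, State 3=180, State 4=210.
Oats regrets: 75, 85, 200, 165 → max 200
Soy regrets: 255, 250, 0, 270 → max 270
Canola regrets: 225, 95, 140, 190 → max 225
Corn regrets: 30, 240, 260, 0 → max 260
Rice regrets: 60, 0, 95, 225 → max 225
Rye regrets: 0, 195, 255, 20 → max 255
Smallest max regret = 200 → Oats.

Oats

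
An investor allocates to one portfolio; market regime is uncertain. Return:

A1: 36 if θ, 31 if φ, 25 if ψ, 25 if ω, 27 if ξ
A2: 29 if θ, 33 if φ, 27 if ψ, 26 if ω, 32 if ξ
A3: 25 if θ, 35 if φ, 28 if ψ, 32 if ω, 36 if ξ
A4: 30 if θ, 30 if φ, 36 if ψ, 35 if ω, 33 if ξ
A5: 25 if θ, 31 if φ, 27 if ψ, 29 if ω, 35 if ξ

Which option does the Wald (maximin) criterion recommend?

A4

Row minima: A1=25, A2=26, A3=25, A4=30, A5=25
Best worst-case = 30 → A4.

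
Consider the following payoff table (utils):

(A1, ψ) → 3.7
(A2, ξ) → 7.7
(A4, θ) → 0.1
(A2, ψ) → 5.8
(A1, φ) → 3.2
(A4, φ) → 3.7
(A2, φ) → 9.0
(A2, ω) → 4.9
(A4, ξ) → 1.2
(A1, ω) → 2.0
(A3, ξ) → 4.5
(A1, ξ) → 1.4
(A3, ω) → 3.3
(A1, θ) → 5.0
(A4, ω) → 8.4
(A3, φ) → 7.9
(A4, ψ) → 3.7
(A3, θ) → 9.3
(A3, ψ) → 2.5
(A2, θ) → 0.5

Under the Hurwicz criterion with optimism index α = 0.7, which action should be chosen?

A1: 0.7·5.0 + 0.3·1.4 = 3.92
A2: 0.7·9.0 + 0.3·0.5 = 6.45
A3: 0.7·9.3 + 0.3·2.5 = 7.26
A4: 0.7·8.4 + 0.3·0.1 = 5.91
Highest Hurwicz score = 7.26 → A3.

A3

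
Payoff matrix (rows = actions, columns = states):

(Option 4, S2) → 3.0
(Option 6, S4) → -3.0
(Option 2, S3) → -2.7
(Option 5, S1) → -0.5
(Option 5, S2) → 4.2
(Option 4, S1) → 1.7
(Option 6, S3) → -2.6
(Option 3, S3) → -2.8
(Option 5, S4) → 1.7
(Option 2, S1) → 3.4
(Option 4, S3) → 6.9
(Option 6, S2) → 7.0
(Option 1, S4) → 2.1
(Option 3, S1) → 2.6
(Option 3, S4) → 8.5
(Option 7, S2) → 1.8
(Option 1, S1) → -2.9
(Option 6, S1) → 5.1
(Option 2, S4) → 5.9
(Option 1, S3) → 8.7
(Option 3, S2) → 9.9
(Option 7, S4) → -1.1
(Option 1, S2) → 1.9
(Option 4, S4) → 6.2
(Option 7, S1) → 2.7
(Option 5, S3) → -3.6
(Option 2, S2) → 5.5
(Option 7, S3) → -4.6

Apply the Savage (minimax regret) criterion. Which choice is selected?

Option 4

Column bests: S1=5.1, S2=9.9, S3=8.7, S4=8.5.
Option 1 regrets: 8.0, 8.0, 0.0, 6.4 → max 8.0
Option 2 regrets: 1.7, 4.4, 11.4, 2.6 → max 11.4
Option 3 regrets: 2.5, 0.0, 11.5, 0.0 → max 11.5
Option 4 regrets: 3.4, 6.9, 1.8, 2.3 → max 6.9
Option 5 regrets: 5.6, 5.7, 12.3, 6.8 → max 12.3
Option 6 regrets: 0.0, 2.9, 11.3, 11.5 → max 11.5
Option 7 regrets: 2.4, 8.1, 13.3, 9.6 → max 13.3
Smallest max regret = 6.9 → Option 4.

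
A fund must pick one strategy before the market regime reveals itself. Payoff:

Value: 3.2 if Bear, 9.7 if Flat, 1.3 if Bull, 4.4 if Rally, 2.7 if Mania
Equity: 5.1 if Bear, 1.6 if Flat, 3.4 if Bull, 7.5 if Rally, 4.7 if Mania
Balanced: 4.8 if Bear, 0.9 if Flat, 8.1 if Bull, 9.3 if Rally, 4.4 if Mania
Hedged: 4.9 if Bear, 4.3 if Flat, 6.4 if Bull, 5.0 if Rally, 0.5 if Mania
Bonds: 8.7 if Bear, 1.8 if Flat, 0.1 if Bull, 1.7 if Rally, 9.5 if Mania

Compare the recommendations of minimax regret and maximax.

minimax regret → Value; maximax → Value (agree)

Column bests: Bear=8.7, Flat=9.7, Bull=8.1, Rally=9.3, Mania=9.5.
Value regrets: 5.5, 0.0, 6.8, 4.9, 6.8 → max 6.8
Equity regrets: 3.6, 8.1, 4.7, 1.8, 4.8 → max 8.1
Balanced regrets: 3.9, 8.8, 0.0, 0.0, 5.1 → max 8.8
Hedged regrets: 3.8, 5.4, 1.7, 4.3, 9.0 → max 9.0
Bonds regrets: 0.0, 7.9, 8.0, 7.6, 0.0 → max 8.0
Smallest max regret = 6.8 → Value.
Row maxima: Value=9.7, Equity=7.5, Balanced=9.3, Hedged=6.4, Bonds=9.5
Best best-case = 9.7 → Value.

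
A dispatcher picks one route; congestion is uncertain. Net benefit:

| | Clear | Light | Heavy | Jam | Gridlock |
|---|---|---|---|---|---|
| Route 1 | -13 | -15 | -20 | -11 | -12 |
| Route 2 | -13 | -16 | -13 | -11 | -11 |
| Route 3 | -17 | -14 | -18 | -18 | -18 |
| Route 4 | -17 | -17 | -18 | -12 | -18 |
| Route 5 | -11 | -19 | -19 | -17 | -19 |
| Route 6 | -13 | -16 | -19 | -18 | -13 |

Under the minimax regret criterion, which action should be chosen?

Column bests: Clear=-11, Light=-14, Heavy=-13, Jam=-11, Gridlock=-11.
Route 1 regrets: 2, 1, 7, 0, 1 → max 7
Route 2 regrets: 2, 2, 0, 0, 0 → max 2
Route 3 regrets: 6, 0, 5, 7, 7 → max 7
Route 4 regrets: 6, 3, 5, 1, 7 → max 7
Route 5 regrets: 0, 5, 6, 6, 8 → max 8
Route 6 regrets: 2, 2, 6, 7, 2 → max 7
Smallest max regret = 2 → Route 2.

Route 2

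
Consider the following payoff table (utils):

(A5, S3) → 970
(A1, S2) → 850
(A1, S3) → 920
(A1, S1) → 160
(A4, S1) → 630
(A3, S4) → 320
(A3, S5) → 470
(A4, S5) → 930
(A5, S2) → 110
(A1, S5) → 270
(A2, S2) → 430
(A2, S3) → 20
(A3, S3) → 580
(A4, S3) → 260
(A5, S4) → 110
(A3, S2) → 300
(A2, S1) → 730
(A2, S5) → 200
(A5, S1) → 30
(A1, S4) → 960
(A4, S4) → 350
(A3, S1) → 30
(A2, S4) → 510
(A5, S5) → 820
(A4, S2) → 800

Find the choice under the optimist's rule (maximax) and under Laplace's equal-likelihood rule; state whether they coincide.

Row maxima: A1=960, A2=730, A3=580, A4=930, A5=970
Best best-case = 970 → A5.
Row averages: A1=632, A2=378, A3=340, A4=594, A5=408
Highest average = 632 → A1.

maximax → A5; laplace → A1 (disagree)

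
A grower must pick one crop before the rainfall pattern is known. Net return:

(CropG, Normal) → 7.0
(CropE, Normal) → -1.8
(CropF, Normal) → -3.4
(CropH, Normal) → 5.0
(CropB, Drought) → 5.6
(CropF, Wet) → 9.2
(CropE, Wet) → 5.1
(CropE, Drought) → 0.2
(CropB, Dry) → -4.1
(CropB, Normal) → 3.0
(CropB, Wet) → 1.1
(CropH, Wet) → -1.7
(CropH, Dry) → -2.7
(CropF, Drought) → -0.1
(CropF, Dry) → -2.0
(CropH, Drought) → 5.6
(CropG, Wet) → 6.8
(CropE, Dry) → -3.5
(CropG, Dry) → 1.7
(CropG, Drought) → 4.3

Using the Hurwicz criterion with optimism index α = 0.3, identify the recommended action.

CropG

CropH: 0.3·5.6 + 0.7·(-2.7) = -0.21
CropB: 0.3·5.6 + 0.7·(-4.1) = -1.19
CropG: 0.3·7.0 + 0.7·1.7 = 3.29
CropE: 0.3·5.1 + 0.7·(-3.5) = -0.92
CropF: 0.3·9.2 + 0.7·(-3.4) = 0.38
Highest Hurwicz score = 3.29 → CropG.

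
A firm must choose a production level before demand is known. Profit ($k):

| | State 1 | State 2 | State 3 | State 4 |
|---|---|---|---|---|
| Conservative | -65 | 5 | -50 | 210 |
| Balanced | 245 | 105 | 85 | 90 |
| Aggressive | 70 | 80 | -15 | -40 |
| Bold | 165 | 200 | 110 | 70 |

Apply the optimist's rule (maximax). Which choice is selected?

Row maxima: Conservative=210, Balanced=245, Aggressive=80, Bold=200
Best best-case = 245 → Balanced.

Balanced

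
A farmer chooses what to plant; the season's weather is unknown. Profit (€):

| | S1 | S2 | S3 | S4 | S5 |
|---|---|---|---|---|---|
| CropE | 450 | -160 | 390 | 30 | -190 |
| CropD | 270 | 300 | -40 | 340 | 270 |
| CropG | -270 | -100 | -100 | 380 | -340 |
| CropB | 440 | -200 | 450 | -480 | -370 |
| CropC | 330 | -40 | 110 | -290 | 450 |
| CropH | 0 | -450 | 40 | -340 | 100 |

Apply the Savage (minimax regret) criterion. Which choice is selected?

CropD

Column bests: S1=450, S2=300, S3=450, S4=380, S5=450.
CropE regrets: 0, 460, 60, 350, 640 → max 640
CropD regrets: 180, 0, 490, 40, 180 → max 490
CropG regrets: 720, 400, 550, 0, 790 → max 790
CropB regrets: 10, 500, 0, 860, 820 → max 860
CropC regrets: 120, 340, 340, 670, 0 → max 670
CropH regrets: 450, 750, 410, 720, 350 → max 750
Smallest max regret = 490 → CropD.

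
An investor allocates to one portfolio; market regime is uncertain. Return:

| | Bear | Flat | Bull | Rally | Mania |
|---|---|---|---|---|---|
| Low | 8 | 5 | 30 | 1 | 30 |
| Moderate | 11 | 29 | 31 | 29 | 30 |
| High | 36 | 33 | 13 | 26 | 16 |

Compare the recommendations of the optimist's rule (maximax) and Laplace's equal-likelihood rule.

Row maxima: Low=30, Moderate=31, High=36
Best best-case = 36 → High.
Row averages: Low=14.8, Moderate=26, High=24.8
Highest average = 26 → Moderate.

maximax → High; laplace → Moderate (disagree)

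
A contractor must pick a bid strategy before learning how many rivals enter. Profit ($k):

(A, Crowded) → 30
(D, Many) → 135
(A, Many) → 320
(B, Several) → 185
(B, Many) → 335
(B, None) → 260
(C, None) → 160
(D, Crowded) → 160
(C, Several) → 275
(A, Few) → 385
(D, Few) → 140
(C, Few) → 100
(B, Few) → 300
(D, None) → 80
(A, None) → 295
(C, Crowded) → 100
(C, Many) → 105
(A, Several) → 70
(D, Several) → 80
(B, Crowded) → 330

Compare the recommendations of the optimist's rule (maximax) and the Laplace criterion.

Row maxima: A=385, B=335, C=275, D=160
Best best-case = 385 → A.
Row averages: A=220, B=282, C=148, D=119
Highest average = 282 → B.

maximax → A; laplace → B (disagree)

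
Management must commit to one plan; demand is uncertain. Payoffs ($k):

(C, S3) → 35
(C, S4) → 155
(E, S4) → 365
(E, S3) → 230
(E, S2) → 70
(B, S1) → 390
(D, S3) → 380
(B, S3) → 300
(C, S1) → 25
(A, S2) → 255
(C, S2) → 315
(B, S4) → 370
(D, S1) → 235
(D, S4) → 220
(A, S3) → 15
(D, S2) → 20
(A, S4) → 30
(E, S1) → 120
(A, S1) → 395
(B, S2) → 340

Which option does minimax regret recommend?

B

Column bests: S1=395, S2=340, S3=380, S4=370.
A regrets: 0, 85, 365, 340 → max 365
B regrets: 5, 0, 80, 0 → max 80
C regrets: 370, 25, 345, 215 → max 370
D regrets: 160, 320, 0, 150 → max 320
E regrets: 275, 270, 150, 5 → max 275
Smallest max regret = 80 → B.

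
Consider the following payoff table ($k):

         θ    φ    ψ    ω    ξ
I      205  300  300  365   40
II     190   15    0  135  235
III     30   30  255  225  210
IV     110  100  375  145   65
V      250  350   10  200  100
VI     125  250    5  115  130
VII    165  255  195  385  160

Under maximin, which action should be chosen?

Row minima: I=40, II=0, III=30, IV=65, V=10, VI=5, VII=160
Best worst-case = 160 → VII.

VII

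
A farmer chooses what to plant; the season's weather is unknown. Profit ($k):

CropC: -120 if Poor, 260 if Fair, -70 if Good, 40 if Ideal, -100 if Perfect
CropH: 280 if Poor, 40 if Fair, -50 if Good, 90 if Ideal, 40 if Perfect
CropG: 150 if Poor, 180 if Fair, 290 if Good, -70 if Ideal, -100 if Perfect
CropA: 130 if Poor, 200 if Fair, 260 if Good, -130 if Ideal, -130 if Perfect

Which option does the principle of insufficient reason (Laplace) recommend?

CropG

Row averages: CropC=2, CropH=80, CropG=90, CropA=66
Highest average = 90 → CropG.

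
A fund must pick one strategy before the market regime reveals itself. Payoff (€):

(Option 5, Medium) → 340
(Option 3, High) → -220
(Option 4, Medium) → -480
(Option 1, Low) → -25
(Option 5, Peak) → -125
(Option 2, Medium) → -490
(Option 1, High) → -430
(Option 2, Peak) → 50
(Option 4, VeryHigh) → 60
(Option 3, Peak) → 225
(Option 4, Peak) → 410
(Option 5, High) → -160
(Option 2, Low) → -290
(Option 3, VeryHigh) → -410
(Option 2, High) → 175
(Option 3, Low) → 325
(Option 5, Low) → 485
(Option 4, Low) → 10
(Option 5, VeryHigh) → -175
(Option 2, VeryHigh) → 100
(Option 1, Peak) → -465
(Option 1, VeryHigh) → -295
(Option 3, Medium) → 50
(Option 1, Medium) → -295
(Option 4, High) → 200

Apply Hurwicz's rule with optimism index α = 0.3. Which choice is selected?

Option 5

Option 1: 0.3·(-25) + 0.7·(-465) = -333
Option 2: 0.3·175 + 0.7·(-490) = -290.5
Option 3: 0.3·325 + 0.7·(-410) = -189.5
Option 4: 0.3·410 + 0.7·(-480) = -213
Option 5: 0.3·485 + 0.7·(-175) = 23
Highest Hurwicz score = 23 → Option 5.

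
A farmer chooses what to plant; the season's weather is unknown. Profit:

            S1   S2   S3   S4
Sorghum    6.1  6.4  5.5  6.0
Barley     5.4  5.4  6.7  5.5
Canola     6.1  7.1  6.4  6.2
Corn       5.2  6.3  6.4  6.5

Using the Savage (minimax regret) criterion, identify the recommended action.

Canola

Column bests: S1=6.1, S2=7.1, S3=6.7, S4=6.5.
Sorghum regrets: 0.0, 0.7, 1.2, 0.5 → max 1.2
Barley regrets: 0.7, 1.7, 0.0, 1.0 → max 1.7
Canola regrets: 0.0, 0.0, 0.3, 0.3 → max 0.3
Corn regrets: 0.9, 0.8, 0.3, 0.0 → max 0.9
Smallest max regret = 0.3 → Canola.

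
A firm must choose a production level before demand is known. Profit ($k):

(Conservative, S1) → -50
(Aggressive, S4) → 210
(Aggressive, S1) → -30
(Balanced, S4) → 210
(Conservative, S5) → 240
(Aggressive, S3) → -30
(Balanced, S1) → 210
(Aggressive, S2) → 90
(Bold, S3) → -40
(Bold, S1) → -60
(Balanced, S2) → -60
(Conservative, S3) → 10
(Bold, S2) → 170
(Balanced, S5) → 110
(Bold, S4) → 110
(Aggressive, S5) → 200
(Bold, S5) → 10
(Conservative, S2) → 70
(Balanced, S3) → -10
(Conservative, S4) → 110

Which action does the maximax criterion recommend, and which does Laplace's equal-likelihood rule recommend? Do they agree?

maximax → Conservative; laplace → Balanced (disagree)

Row maxima: Conservative=240, Balanced=210, Aggressive=210, Bold=170
Best best-case = 240 → Conservative.
Row averages: Conservative=76, Balanced=92, Aggressive=88, Bold=38
Highest average = 92 → Balanced.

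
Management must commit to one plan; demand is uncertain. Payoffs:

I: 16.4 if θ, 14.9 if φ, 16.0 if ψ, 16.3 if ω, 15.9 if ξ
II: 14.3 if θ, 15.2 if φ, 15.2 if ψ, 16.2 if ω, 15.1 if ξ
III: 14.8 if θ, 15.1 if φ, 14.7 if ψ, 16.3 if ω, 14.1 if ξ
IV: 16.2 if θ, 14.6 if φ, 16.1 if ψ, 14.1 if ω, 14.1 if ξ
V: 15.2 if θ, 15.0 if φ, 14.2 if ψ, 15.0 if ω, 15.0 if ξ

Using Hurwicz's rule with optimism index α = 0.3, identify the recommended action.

I: 0.3·16.4 + 0.7·14.9 = 15.35
II: 0.3·16.2 + 0.7·14.3 = 14.87
III: 0.3·16.3 + 0.7·14.1 = 14.76
IV: 0.3·16.2 + 0.7·14.1 = 14.73
V: 0.3·15.2 + 0.7·14.2 = 14.5
Highest Hurwicz score = 15.35 → I.

I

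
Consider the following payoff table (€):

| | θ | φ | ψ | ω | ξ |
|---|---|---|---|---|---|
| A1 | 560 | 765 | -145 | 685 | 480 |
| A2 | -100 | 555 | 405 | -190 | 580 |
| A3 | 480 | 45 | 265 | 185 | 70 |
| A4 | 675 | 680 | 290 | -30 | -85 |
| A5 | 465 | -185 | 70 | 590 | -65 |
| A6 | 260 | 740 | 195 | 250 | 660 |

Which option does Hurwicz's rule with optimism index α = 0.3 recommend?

A1: 0.3·765 + 0.7·(-145) = 128
A2: 0.3·580 + 0.7·(-190) = 41
A3: 0.3·480 + 0.7·45 = 175.5
A4: 0.3·680 + 0.7·(-85) = 144.5
A5: 0.3·590 + 0.7·(-185) = 47.5
A6: 0.3·740 + 0.7·195 = 358.5
Highest Hurwicz score = 358.5 → A6.

A6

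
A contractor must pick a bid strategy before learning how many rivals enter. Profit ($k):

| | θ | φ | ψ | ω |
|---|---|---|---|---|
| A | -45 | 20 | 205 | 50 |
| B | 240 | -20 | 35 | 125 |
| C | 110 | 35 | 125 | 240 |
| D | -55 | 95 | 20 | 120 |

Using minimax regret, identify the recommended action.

Column bests: θ=240, φ=95, ψ=205, ω=240.
A regrets: 285, 75, 0, 190 → max 285
B regrets: 0, 115, 170, 115 → max 170
C regrets: 130, 60, 80, 0 → max 130
D regrets: 295, 0, 185, 120 → max 295
Smallest max regret = 130 → C.

C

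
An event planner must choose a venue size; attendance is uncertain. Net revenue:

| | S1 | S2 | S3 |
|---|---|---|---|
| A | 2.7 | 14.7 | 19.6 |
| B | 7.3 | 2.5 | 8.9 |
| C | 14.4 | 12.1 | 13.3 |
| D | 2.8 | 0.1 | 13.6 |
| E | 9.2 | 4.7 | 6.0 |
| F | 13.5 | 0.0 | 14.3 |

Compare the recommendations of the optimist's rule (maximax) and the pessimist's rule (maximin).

maximax → A; maximin → C (disagree)

Row maxima: A=19.6, B=8.9, C=14.4, D=13.6, E=9.2, F=14.3
Best best-case = 19.6 → A.
Row minima: A=2.7, B=2.5, C=12.1, D=0.1, E=4.7, F=0.0
Best worst-case = 12.1 → C.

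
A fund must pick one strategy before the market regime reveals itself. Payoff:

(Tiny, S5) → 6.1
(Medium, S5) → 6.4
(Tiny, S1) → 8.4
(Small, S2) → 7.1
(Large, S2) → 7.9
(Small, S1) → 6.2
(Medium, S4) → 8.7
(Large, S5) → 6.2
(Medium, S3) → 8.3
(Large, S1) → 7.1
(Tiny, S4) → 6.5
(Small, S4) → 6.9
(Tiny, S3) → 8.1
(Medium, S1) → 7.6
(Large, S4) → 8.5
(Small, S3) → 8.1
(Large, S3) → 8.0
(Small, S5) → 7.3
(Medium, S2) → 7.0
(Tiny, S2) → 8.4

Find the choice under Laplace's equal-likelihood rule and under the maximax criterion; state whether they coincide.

Row averages: Tiny=7.5, Small=7.12, Medium=7.6, Large=7.54
Highest average = 7.6 → Medium.
Row maxima: Tiny=8.4, Small=8.1, Medium=8.7, Large=8.5
Best best-case = 8.7 → Medium.

laplace → Medium; maximax → Medium (agree)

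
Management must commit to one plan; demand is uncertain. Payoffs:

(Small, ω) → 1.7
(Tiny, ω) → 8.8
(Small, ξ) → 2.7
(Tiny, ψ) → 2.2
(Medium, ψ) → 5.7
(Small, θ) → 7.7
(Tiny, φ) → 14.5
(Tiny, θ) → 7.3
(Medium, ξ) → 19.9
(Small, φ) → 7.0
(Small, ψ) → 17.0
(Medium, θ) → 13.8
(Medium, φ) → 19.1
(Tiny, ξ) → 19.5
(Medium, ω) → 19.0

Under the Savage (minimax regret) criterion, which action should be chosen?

Column bests: θ=13.8, φ=19.1, ψ=17.0, ω=19.0, ξ=19.9.
Tiny regrets: 6.5, 4.6, 14.8, 10.2, 0.4 → max 14.8
Small regrets: 6.1, 12.1, 0.0, 17.3, 17.2 → max 17.3
Medium regrets: 0.0, 0.0, 11.3, 0.0, 0.0 → max 11.3
Smallest max regret = 11.3 → Medium.

Medium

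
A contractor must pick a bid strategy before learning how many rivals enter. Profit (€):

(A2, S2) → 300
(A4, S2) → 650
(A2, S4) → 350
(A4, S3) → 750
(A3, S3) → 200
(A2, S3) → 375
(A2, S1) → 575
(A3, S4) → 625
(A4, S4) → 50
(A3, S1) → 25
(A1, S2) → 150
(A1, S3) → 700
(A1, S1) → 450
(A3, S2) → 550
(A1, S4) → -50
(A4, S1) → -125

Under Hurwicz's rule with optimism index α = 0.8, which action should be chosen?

A4

A1: 0.8·700 + 0.2·(-50) = 550
A2: 0.8·575 + 0.2·300 = 520
A3: 0.8·625 + 0.2·25 = 505
A4: 0.8·750 + 0.2·(-125) = 575
Highest Hurwicz score = 575 → A4.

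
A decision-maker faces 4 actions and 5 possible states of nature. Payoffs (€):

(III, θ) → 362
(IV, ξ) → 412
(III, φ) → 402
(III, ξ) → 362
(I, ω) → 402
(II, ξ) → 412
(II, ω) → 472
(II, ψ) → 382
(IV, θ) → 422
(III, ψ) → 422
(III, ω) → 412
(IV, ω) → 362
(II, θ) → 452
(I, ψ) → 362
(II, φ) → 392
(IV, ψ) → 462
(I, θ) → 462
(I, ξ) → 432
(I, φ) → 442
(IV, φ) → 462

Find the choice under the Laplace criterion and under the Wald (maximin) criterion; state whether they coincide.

laplace → IV; maximin → II (disagree)

Row averages: I=420, II=422, III=392, IV=424
Highest average = 424 → IV.
Row minima: I=362, II=382, III=362, IV=362
Best worst-case = 382 → II.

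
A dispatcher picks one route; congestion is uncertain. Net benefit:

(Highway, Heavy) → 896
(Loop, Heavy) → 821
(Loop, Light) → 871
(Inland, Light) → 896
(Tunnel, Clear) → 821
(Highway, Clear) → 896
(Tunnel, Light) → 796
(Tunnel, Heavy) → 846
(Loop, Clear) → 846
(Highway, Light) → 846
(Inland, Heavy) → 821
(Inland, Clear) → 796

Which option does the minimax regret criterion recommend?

Highway

Column bests: Clear=896, Light=896, Heavy=896.
Highway regrets: 0, 50, 0 → max 50
Tunnel regrets: 75, 100, 50 → max 100
Inland regrets: 100, 0, 75 → max 100
Loop regrets: 50, 25, 75 → max 75
Smallest max regret = 50 → Highway.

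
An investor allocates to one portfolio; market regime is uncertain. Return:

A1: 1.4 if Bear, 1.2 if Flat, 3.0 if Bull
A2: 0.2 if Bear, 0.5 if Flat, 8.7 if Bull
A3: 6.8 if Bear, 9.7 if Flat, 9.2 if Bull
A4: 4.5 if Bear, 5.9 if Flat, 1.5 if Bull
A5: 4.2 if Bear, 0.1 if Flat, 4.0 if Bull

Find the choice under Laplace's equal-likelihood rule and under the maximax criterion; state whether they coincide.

Row averages: A1=28/15, A2=47/15, A3=257/30, A4=119/30, A5=83/30
Highest average = 257/30 → A3.
Row maxima: A1=3.0, A2=8.7, A3=9.7, A4=5.9, A5=4.2
Best best-case = 9.7 → A3.

laplace → A3; maximax → A3 (agree)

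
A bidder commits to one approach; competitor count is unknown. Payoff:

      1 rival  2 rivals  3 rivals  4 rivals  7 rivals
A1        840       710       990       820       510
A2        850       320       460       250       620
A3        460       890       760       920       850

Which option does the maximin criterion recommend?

A1

Row minima: A1=510, A2=250, A3=460
Best worst-case = 510 → A1.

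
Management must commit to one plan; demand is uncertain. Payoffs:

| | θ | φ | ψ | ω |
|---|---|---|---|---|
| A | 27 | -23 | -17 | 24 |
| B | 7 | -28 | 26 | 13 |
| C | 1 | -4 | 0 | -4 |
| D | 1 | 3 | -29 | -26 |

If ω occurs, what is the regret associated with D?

Best payoff under ω is 24.
Regret = 24 − (-26) = 50.

50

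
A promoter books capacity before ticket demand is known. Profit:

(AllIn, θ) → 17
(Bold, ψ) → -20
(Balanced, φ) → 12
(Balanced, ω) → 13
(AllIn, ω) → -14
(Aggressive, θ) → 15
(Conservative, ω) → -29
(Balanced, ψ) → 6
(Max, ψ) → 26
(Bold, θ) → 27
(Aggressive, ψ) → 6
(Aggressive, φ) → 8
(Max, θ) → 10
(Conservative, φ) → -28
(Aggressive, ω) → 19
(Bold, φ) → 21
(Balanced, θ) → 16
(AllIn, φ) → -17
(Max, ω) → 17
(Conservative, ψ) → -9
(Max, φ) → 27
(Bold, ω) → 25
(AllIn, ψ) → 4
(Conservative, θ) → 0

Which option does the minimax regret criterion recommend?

Column bests: θ=27, φ=27, ψ=26, ω=25.
Conservative regrets: 27, 55, 35, 54 → max 55
Balanced regrets: 11, 15, 20, 12 → max 20
Aggressive regrets: 12, 19, 20, 6 → max 20
Bold regrets: 0, 6, 46, 0 → max 46
AllIn regrets: 10, 44, 22, 39 → max 44
Max regrets: 17, 0, 0, 8 → max 17
Smallest max regret = 17 → Max.

Max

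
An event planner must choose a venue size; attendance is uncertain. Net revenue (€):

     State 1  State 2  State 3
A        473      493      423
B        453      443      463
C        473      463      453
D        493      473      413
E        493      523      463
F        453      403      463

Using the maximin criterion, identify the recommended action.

E

Row minima: A=423, B=443, C=453, D=413, E=463, F=403
Best worst-case = 463 → E.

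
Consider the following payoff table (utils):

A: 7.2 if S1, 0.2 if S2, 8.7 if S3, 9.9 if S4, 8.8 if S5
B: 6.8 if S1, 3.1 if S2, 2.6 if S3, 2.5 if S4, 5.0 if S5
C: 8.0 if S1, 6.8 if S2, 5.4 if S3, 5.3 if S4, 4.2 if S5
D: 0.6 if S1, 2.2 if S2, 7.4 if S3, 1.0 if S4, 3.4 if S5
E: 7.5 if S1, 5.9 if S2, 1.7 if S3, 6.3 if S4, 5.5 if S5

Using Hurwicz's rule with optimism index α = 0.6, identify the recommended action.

C

A: 0.6·9.9 + 0.4·0.2 = 6.02
B: 0.6·6.8 + 0.4·2.5 = 5.08
C: 0.6·8.0 + 0.4·4.2 = 6.48
D: 0.6·7.4 + 0.4·0.6 = 4.68
E: 0.6·7.5 + 0.4·1.7 = 5.18
Highest Hurwicz score = 6.48 → C.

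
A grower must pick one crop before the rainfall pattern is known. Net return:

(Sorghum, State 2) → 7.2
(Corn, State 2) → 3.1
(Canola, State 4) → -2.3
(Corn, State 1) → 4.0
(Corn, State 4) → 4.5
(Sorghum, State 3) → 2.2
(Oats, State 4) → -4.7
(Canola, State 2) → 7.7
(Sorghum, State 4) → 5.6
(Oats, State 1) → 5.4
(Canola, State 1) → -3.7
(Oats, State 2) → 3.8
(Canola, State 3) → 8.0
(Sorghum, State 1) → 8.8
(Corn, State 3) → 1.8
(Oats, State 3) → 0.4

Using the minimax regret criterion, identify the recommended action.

Sorghum

Column bests: State 1=8.8, State 2=7.7, State 3=8.0, State 4=5.6.
Oats regrets: 3.4, 3.9, 7.6, 10.3 → max 10.3
Sorghum regrets: 0.0, 0.5, 5.8, 0.0 → max 5.8
Corn regrets: 4.8, 4.6, 6.2, 1.1 → max 6.2
Canola regrets: 12.5, 0.0, 0.0, 7.9 → max 12.5
Smallest max regret = 5.8 → Sorghum.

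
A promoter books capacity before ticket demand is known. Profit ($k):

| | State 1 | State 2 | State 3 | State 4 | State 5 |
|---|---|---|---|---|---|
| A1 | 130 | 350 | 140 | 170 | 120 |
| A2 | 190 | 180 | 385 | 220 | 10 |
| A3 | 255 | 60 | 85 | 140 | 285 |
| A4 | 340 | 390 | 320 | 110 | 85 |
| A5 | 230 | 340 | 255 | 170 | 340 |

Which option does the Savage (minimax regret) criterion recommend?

A5

Column bests: State 1=340, State 2=390, State 3=385, State 4=220, State 5=340.
A1 regrets: 210, 40, 245, 50, 220 → max 245
A2 regrets: 150, 210, 0, 0, 330 → max 330
A3 regrets: 85, 330, 300, 80, 55 → max 330
A4 regrets: 0, 0, 65, 110, 255 → max 255
A5 regrets: 110, 50, 130, 50, 0 → max 130
Smallest max regret = 130 → A5.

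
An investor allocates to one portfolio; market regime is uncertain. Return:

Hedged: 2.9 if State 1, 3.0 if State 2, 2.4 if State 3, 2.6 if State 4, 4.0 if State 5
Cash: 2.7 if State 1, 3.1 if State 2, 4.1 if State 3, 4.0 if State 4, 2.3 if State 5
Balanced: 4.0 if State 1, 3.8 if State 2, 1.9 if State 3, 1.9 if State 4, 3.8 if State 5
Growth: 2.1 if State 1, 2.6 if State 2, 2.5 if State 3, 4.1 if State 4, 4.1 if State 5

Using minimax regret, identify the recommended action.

Column bests: State 1=4.0, State 2=3.8, State 3=4.1, State 4=4.1, State 5=4.1.
Hedged regrets: 1.1, 0.8, 1.7, 1.5, 0.1 → max 1.7
Cash regrets: 1.3, 0.7, 0.0, 0.1, 1.8 → max 1.8
Balanced regrets: 0.0, 0.0, 2.2, 2.2, 0.3 → max 2.2
Growth regrets: 1.9, 1.2, 1.6, 0.0, 0.0 → max 1.9
Smallest max regret = 1.7 → Hedged.

Hedged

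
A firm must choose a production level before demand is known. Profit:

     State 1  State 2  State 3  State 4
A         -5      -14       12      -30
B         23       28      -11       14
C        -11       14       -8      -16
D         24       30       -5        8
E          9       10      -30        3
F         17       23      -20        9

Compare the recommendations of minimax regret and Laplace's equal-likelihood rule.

minimax regret → D; laplace → D (agree)

Column bests: State 1=24, State 2=30, State 3=12, State 4=14.
A regrets: 29, 44, 0, 44 → max 44
B regrets: 1, 2, 23, 0 → max 23
C regrets: 35, 16, 20, 30 → max 35
D regrets: 0, 0, 17, 6 → max 17
E regrets: 15, 20, 42, 11 → max 42
F regrets: 7, 7, 32, 5 → max 32
Smallest max regret = 17 → D.
Row averages: A=-9.25, B=13.5, C=-5.25, D=14.25, E=-2, F=7.25
Highest average = 14.25 → D.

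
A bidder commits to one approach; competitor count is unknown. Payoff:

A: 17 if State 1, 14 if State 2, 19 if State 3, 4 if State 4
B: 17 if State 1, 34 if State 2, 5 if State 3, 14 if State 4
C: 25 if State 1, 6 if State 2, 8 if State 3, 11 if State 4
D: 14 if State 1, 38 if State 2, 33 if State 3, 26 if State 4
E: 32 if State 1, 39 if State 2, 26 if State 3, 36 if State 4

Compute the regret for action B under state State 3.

Best payoff under State 3 is 33.
Regret = 33 − 5 = 28.

28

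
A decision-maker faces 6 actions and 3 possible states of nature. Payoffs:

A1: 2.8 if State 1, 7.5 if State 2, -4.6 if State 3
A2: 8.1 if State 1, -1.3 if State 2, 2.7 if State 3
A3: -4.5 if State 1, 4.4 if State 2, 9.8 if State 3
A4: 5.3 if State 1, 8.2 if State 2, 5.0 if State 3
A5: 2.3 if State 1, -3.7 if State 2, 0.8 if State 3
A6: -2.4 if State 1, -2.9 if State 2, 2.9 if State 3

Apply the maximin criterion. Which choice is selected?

A4

Row minima: A1=-4.6, A2=-1.3, A3=-4.5, A4=5.0, A5=-3.7, A6=-2.9
Best worst-case = 5.0 → A4.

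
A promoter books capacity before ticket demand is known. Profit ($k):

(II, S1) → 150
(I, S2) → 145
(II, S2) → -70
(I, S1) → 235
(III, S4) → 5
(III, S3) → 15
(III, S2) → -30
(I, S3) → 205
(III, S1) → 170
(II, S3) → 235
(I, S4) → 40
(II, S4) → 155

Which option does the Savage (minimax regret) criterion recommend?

I

Column bests: S1=235, S2=145, S3=235, S4=155.
I regrets: 0, 0, 30, 115 → max 115
II regrets: 85, 215, 0, 0 → max 215
III regrets: 65, 175, 220, 150 → max 220
Smallest max regret = 115 → I.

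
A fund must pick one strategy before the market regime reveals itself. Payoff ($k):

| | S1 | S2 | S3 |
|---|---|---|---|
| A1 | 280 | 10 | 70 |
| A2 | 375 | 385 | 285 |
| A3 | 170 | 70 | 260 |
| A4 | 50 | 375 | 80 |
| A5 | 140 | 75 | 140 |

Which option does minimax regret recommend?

A2

Column bests: S1=375, S2=385, S3=285.
A1 regrets: 95, 375, 215 → max 375
A2 regrets: 0, 0, 0 → max 0
A3 regrets: 205, 315, 25 → max 315
A4 regrets: 325, 10, 205 → max 325
A5 regrets: 235, 310, 145 → max 310
Smallest max regret = 0 → A2.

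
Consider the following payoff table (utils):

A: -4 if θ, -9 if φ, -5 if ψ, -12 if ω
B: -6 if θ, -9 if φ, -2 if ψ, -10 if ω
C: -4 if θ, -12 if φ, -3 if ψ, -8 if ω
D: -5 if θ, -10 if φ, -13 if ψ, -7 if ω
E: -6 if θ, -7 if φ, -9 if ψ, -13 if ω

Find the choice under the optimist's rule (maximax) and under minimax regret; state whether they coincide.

Row maxima: A=-4, B=-2, C=-3, D=-5, E=-6
Best best-case = -2 → B.
Column bests: θ=-4, φ=-7, ψ=-2, ω=-7.
A regrets: 0, 2, 3, 5 → max 5
B regrets: 2, 2, 0, 3 → max 3
C regrets: 0, 5, 1, 1 → max 5
D regrets: 1, 3, 11, 0 → max 11
E regrets: 2, 0, 7, 6 → max 7
Smallest max regret = 3 → B.

maximax → B; minimax regret → B (agree)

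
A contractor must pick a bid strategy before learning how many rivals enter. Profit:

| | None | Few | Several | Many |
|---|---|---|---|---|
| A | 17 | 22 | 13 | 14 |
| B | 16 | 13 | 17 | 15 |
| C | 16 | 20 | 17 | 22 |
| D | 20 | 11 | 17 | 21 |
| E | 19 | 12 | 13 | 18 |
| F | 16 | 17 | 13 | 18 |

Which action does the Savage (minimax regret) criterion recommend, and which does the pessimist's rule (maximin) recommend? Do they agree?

minimax regret → C; maximin → C (agree)

Column bests: None=20, Few=22, Several=17, Many=22.
A regrets: 3, 0, 4, 8 → max 8
B regrets: 4, 9, 0, 7 → max 9
C regrets: 4, 2, 0, 0 → max 4
D regrets: 0, 11, 0, 1 → max 11
E regrets: 1, 10, 4, 4 → max 10
F regrets: 4, 5, 4, 4 → max 5
Smallest max regret = 4 → C.
Row minima: A=13, B=13, C=16, D=11, E=12, F=13
Best worst-case = 16 → C.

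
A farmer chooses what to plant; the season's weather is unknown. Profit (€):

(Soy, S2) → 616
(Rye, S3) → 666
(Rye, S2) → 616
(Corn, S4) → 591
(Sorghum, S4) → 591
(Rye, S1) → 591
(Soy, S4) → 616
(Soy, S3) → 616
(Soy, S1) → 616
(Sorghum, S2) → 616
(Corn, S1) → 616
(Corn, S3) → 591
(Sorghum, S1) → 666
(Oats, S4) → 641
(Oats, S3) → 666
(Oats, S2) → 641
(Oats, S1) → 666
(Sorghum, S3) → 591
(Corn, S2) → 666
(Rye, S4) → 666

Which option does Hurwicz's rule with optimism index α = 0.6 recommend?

Oats

Oats: 0.6·666 + 0.4·641 = 656
Rye: 0.6·666 + 0.4·591 = 636
Soy: 0.6·616 + 0.4·616 = 616
Sorghum: 0.6·666 + 0.4·591 = 636
Corn: 0.6·666 + 0.4·591 = 636
Highest Hurwicz score = 656 → Oats.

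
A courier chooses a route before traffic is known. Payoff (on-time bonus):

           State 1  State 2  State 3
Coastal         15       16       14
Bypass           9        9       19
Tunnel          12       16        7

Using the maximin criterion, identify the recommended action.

Coastal

Row minima: Coastal=14, Bypass=9, Tunnel=7
Best worst-case = 14 → Coastal.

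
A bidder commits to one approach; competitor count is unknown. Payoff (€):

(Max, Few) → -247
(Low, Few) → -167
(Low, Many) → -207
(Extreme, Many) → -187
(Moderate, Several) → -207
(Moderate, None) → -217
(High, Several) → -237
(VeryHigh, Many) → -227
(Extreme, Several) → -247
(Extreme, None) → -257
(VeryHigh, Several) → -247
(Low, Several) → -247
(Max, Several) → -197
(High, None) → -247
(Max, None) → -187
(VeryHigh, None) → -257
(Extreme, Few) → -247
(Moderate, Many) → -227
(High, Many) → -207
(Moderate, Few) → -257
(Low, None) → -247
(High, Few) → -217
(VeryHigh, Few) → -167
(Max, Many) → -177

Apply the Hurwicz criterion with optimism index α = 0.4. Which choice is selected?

Low

Low: 0.4·(-167) + 0.6·(-247) = -215
Moderate: 0.4·(-207) + 0.6·(-257) = -237
High: 0.4·(-207) + 0.6·(-247) = -231
VeryHigh: 0.4·(-167) + 0.6·(-257) = -221
Extreme: 0.4·(-187) + 0.6·(-257) = -229
Max: 0.4·(-177) + 0.6·(-247) = -219
Highest Hurwicz score = -215 → Low.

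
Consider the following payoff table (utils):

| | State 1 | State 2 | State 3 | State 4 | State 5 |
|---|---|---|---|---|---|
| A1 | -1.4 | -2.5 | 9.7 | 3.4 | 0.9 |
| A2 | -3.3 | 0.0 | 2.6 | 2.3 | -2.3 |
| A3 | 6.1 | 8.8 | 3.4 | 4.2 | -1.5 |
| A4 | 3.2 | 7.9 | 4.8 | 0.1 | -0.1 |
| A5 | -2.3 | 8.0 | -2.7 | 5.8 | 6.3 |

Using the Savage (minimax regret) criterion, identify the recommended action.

A4

Column bests: State 1=6.1, State 2=8.8, State 3=9.7, State 4=5.8, State 5=6.3.
A1 regrets: 7.5, 11.3, 0.0, 2.4, 5.4 → max 11.3
A2 regrets: 9.4, 8.8, 7.1, 3.5, 8.6 → max 9.4
A3 regrets: 0.0, 0.0, 6.3, 1.6, 7.8 → max 7.8
A4 regrets: 2.9, 0.9, 4.9, 5.7, 6.4 → max 6.4
A5 regrets: 8.4, 0.8, 12.4, 0.0, 0.0 → max 12.4
Smallest max regret = 6.4 → A4.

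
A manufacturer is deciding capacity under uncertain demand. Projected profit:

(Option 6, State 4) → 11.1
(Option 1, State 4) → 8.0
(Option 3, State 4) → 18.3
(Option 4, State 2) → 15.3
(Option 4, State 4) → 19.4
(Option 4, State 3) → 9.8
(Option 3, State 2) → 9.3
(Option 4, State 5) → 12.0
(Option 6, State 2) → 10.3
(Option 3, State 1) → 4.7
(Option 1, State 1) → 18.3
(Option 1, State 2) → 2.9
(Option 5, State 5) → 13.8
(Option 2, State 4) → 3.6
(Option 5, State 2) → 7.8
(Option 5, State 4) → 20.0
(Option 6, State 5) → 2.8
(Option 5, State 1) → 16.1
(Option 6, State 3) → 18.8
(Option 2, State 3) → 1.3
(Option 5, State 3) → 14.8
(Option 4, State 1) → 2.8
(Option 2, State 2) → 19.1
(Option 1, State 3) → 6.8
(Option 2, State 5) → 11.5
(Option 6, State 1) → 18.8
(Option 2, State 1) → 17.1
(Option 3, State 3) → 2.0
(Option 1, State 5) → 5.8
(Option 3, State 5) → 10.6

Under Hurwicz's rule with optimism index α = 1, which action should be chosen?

Option 5

Option 1: 1·18.3 + 0·2.9 = 18.3
Option 2: 1·19.1 + 0·1.3 = 19.1
Option 3: 1·18.3 + 0·2.0 = 18.3
Option 4: 1·19.4 + 0·2.8 = 19.4
Option 5: 1·20.0 + 0·7.8 = 20
Option 6: 1·18.8 + 0·2.8 = 18.8
Highest Hurwicz score = 20 → Option 5.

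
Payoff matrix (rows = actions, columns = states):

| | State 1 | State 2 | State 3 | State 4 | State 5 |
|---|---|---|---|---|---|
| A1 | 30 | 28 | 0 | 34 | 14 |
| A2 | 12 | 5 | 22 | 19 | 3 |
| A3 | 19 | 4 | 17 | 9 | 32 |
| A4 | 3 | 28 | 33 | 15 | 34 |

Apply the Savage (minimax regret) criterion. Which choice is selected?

Column bests: State 1=30, State 2=28, State 3=33, State 4=34, State 5=34.
A1 regrets: 0, 0, 33, 0, 20 → max 33
A2 regrets: 18, 23, 11, 15, 31 → max 31
A3 regrets: 11, 24, 16, 25, 2 → max 25
A4 regrets: 27, 0, 0, 19, 0 → max 27
Smallest max regret = 25 → A3.

A3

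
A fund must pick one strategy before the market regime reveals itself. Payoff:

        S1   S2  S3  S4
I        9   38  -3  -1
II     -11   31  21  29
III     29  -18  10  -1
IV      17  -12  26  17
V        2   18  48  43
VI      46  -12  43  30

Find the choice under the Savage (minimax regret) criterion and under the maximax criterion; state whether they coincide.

minimax regret → V; maximax → V (agree)

Column bests: S1=46, S2=38, S3=48, S4=43.
I regrets: 37, 0, 51, 44 → max 51
II regrets: 57, 7, 27, 14 → max 57
III regrets: 17, 56, 38, 44 → max 56
IV regrets: 29, 50, 22, 26 → max 50
V regrets: 44, 20, 0, 0 → max 44
VI regrets: 0, 50, 5, 13 → max 50
Smallest max regret = 44 → V.
Row maxima: I=38, II=31, III=29, IV=26, V=48, VI=46
Best best-case = 48 → V.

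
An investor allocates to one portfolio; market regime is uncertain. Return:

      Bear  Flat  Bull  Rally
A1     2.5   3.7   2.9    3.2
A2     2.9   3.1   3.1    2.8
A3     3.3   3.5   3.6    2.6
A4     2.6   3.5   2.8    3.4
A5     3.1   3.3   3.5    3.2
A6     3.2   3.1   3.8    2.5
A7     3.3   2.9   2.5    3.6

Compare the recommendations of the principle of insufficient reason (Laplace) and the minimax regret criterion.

laplace → A5; minimax regret → A5 (agree)

Row averages: A1=3.075, A2=2.975, A3=3.25, A4=3.075, A5=3.275, A6=3.15, A7=3.075
Highest average = 3.275 → A5.
Column bests: Bear=3.3, Flat=3.7, Bull=3.8, Rally=3.6.
A1 regrets: 0.8, 0.0, 0.9, 0.4 → max 0.9
A2 regrets: 0.4, 0.6, 0.7, 0.8 → max 0.8
A3 regrets: 0.0, 0.2, 0.2, 1.0 → max 1.0
A4 regrets: 0.7, 0.2, 1.0, 0.2 → max 1.0
A5 regrets: 0.2, 0.4, 0.3, 0.4 → max 0.4
A6 regrets: 0.1, 0.6, 0.0, 1.1 → max 1.1
A7 regrets: 0.0, 0.8, 1.3, 0.0 → max 1.3
Smallest max regret = 0.4 → A5.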